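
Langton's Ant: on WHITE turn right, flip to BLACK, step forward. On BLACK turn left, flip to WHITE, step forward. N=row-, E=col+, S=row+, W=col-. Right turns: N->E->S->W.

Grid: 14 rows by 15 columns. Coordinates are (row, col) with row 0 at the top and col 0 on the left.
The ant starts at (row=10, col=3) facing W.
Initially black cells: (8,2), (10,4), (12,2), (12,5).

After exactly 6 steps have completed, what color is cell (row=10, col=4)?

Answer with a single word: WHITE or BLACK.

Answer: WHITE

Derivation:
Step 1: on WHITE (10,3): turn R to N, flip to black, move to (9,3). |black|=5
Step 2: on WHITE (9,3): turn R to E, flip to black, move to (9,4). |black|=6
Step 3: on WHITE (9,4): turn R to S, flip to black, move to (10,4). |black|=7
Step 4: on BLACK (10,4): turn L to E, flip to white, move to (10,5). |black|=6
Step 5: on WHITE (10,5): turn R to S, flip to black, move to (11,5). |black|=7
Step 6: on WHITE (11,5): turn R to W, flip to black, move to (11,4). |black|=8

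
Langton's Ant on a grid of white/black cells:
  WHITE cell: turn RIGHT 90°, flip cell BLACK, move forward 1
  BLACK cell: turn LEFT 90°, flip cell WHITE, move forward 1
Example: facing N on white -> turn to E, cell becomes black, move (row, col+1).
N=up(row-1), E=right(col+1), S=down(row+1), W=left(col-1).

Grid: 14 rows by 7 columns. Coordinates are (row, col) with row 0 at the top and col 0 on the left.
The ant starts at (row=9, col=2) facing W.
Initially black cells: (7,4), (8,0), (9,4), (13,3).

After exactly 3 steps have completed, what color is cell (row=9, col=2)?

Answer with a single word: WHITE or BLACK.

Answer: BLACK

Derivation:
Step 1: on WHITE (9,2): turn R to N, flip to black, move to (8,2). |black|=5
Step 2: on WHITE (8,2): turn R to E, flip to black, move to (8,3). |black|=6
Step 3: on WHITE (8,3): turn R to S, flip to black, move to (9,3). |black|=7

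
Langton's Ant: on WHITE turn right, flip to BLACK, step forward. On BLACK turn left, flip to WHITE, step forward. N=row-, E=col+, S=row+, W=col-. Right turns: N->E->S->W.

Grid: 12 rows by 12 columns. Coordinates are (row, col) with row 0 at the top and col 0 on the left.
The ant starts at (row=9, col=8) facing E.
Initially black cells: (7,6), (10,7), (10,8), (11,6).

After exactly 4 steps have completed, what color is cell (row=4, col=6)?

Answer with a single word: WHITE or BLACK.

Answer: WHITE

Derivation:
Step 1: on WHITE (9,8): turn R to S, flip to black, move to (10,8). |black|=5
Step 2: on BLACK (10,8): turn L to E, flip to white, move to (10,9). |black|=4
Step 3: on WHITE (10,9): turn R to S, flip to black, move to (11,9). |black|=5
Step 4: on WHITE (11,9): turn R to W, flip to black, move to (11,8). |black|=6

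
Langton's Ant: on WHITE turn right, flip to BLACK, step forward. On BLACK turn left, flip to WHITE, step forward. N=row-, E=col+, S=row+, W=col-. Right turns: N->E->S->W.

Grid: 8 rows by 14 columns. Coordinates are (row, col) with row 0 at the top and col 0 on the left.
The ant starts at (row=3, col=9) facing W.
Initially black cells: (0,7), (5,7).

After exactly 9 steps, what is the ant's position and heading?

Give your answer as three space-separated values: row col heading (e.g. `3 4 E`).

Step 1: on WHITE (3,9): turn R to N, flip to black, move to (2,9). |black|=3
Step 2: on WHITE (2,9): turn R to E, flip to black, move to (2,10). |black|=4
Step 3: on WHITE (2,10): turn R to S, flip to black, move to (3,10). |black|=5
Step 4: on WHITE (3,10): turn R to W, flip to black, move to (3,9). |black|=6
Step 5: on BLACK (3,9): turn L to S, flip to white, move to (4,9). |black|=5
Step 6: on WHITE (4,9): turn R to W, flip to black, move to (4,8). |black|=6
Step 7: on WHITE (4,8): turn R to N, flip to black, move to (3,8). |black|=7
Step 8: on WHITE (3,8): turn R to E, flip to black, move to (3,9). |black|=8
Step 9: on WHITE (3,9): turn R to S, flip to black, move to (4,9). |black|=9

Answer: 4 9 S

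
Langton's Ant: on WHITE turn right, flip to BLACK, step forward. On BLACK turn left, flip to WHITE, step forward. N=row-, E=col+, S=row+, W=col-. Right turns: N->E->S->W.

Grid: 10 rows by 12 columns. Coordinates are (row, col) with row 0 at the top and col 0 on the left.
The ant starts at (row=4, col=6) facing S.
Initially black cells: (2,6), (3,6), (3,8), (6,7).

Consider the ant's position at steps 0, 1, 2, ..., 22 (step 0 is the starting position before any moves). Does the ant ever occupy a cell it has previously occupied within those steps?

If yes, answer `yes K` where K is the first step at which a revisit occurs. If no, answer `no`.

Step 1: on WHITE (4,6): turn R to W, flip to black, move to (4,5). |black|=5 — new cell
Step 2: on WHITE (4,5): turn R to N, flip to black, move to (3,5). |black|=6 — new cell
Step 3: on WHITE (3,5): turn R to E, flip to black, move to (3,6). |black|=7 — new cell
Step 4: on BLACK (3,6): turn L to N, flip to white, move to (2,6). |black|=6 — new cell
Step 5: on BLACK (2,6): turn L to W, flip to white, move to (2,5). |black|=5 — new cell
Step 6: on WHITE (2,5): turn R to N, flip to black, move to (1,5). |black|=6 — new cell
Step 7: on WHITE (1,5): turn R to E, flip to black, move to (1,6). |black|=7 — new cell
Step 8: on WHITE (1,6): turn R to S, flip to black, move to (2,6). |black|=8 — REVISIT

Answer: yes 8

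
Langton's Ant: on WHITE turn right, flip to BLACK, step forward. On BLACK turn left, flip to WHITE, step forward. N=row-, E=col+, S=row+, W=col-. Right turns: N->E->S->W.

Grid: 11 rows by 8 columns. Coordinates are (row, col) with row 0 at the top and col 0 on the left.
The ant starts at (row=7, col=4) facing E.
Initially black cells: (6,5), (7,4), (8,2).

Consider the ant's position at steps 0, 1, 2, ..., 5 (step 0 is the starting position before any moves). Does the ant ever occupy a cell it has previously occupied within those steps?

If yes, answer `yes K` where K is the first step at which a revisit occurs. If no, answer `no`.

Answer: no

Derivation:
Step 1: on BLACK (7,4): turn L to N, flip to white, move to (6,4). |black|=2 — new cell
Step 2: on WHITE (6,4): turn R to E, flip to black, move to (6,5). |black|=3 — new cell
Step 3: on BLACK (6,5): turn L to N, flip to white, move to (5,5). |black|=2 — new cell
Step 4: on WHITE (5,5): turn R to E, flip to black, move to (5,6). |black|=3 — new cell
Step 5: on WHITE (5,6): turn R to S, flip to black, move to (6,6). |black|=4 — new cell
No revisit within 5 steps.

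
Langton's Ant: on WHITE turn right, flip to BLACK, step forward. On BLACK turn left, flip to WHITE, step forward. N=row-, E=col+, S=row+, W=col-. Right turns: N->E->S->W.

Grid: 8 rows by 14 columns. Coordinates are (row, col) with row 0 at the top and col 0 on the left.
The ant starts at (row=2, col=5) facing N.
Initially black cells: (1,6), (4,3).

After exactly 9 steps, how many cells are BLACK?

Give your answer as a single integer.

Answer: 9

Derivation:
Step 1: on WHITE (2,5): turn R to E, flip to black, move to (2,6). |black|=3
Step 2: on WHITE (2,6): turn R to S, flip to black, move to (3,6). |black|=4
Step 3: on WHITE (3,6): turn R to W, flip to black, move to (3,5). |black|=5
Step 4: on WHITE (3,5): turn R to N, flip to black, move to (2,5). |black|=6
Step 5: on BLACK (2,5): turn L to W, flip to white, move to (2,4). |black|=5
Step 6: on WHITE (2,4): turn R to N, flip to black, move to (1,4). |black|=6
Step 7: on WHITE (1,4): turn R to E, flip to black, move to (1,5). |black|=7
Step 8: on WHITE (1,5): turn R to S, flip to black, move to (2,5). |black|=8
Step 9: on WHITE (2,5): turn R to W, flip to black, move to (2,4). |black|=9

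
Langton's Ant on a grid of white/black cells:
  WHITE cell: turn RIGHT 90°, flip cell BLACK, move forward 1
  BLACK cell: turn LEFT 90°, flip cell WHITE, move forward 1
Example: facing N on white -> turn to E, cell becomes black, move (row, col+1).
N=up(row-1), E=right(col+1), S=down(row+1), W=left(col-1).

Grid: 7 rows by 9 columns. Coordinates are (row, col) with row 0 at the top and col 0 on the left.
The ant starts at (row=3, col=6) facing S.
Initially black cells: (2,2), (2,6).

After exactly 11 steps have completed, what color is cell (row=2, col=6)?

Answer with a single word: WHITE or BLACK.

Answer: BLACK

Derivation:
Step 1: on WHITE (3,6): turn R to W, flip to black, move to (3,5). |black|=3
Step 2: on WHITE (3,5): turn R to N, flip to black, move to (2,5). |black|=4
Step 3: on WHITE (2,5): turn R to E, flip to black, move to (2,6). |black|=5
Step 4: on BLACK (2,6): turn L to N, flip to white, move to (1,6). |black|=4
Step 5: on WHITE (1,6): turn R to E, flip to black, move to (1,7). |black|=5
Step 6: on WHITE (1,7): turn R to S, flip to black, move to (2,7). |black|=6
Step 7: on WHITE (2,7): turn R to W, flip to black, move to (2,6). |black|=7
Step 8: on WHITE (2,6): turn R to N, flip to black, move to (1,6). |black|=8
Step 9: on BLACK (1,6): turn L to W, flip to white, move to (1,5). |black|=7
Step 10: on WHITE (1,5): turn R to N, flip to black, move to (0,5). |black|=8
Step 11: on WHITE (0,5): turn R to E, flip to black, move to (0,6). |black|=9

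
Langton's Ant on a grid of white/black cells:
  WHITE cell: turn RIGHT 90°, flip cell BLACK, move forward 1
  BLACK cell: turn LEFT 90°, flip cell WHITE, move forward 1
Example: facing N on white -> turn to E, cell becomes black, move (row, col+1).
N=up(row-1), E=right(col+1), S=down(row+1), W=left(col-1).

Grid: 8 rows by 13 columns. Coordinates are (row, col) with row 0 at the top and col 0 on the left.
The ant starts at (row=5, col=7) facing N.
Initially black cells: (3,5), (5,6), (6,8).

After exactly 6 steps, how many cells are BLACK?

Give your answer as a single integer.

Step 1: on WHITE (5,7): turn R to E, flip to black, move to (5,8). |black|=4
Step 2: on WHITE (5,8): turn R to S, flip to black, move to (6,8). |black|=5
Step 3: on BLACK (6,8): turn L to E, flip to white, move to (6,9). |black|=4
Step 4: on WHITE (6,9): turn R to S, flip to black, move to (7,9). |black|=5
Step 5: on WHITE (7,9): turn R to W, flip to black, move to (7,8). |black|=6
Step 6: on WHITE (7,8): turn R to N, flip to black, move to (6,8). |black|=7

Answer: 7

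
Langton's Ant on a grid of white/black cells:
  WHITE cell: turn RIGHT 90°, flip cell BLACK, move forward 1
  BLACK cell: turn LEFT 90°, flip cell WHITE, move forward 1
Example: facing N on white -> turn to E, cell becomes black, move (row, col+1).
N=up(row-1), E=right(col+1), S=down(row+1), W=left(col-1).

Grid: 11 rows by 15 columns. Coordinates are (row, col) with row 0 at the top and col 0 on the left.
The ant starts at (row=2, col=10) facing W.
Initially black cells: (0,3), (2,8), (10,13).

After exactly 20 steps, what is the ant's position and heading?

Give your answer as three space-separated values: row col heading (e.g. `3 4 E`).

Answer: 4 12 E

Derivation:
Step 1: on WHITE (2,10): turn R to N, flip to black, move to (1,10). |black|=4
Step 2: on WHITE (1,10): turn R to E, flip to black, move to (1,11). |black|=5
Step 3: on WHITE (1,11): turn R to S, flip to black, move to (2,11). |black|=6
Step 4: on WHITE (2,11): turn R to W, flip to black, move to (2,10). |black|=7
Step 5: on BLACK (2,10): turn L to S, flip to white, move to (3,10). |black|=6
Step 6: on WHITE (3,10): turn R to W, flip to black, move to (3,9). |black|=7
Step 7: on WHITE (3,9): turn R to N, flip to black, move to (2,9). |black|=8
Step 8: on WHITE (2,9): turn R to E, flip to black, move to (2,10). |black|=9
Step 9: on WHITE (2,10): turn R to S, flip to black, move to (3,10). |black|=10
Step 10: on BLACK (3,10): turn L to E, flip to white, move to (3,11). |black|=9
Step 11: on WHITE (3,11): turn R to S, flip to black, move to (4,11). |black|=10
Step 12: on WHITE (4,11): turn R to W, flip to black, move to (4,10). |black|=11
Step 13: on WHITE (4,10): turn R to N, flip to black, move to (3,10). |black|=12
Step 14: on WHITE (3,10): turn R to E, flip to black, move to (3,11). |black|=13
Step 15: on BLACK (3,11): turn L to N, flip to white, move to (2,11). |black|=12
Step 16: on BLACK (2,11): turn L to W, flip to white, move to (2,10). |black|=11
Step 17: on BLACK (2,10): turn L to S, flip to white, move to (3,10). |black|=10
Step 18: on BLACK (3,10): turn L to E, flip to white, move to (3,11). |black|=9
Step 19: on WHITE (3,11): turn R to S, flip to black, move to (4,11). |black|=10
Step 20: on BLACK (4,11): turn L to E, flip to white, move to (4,12). |black|=9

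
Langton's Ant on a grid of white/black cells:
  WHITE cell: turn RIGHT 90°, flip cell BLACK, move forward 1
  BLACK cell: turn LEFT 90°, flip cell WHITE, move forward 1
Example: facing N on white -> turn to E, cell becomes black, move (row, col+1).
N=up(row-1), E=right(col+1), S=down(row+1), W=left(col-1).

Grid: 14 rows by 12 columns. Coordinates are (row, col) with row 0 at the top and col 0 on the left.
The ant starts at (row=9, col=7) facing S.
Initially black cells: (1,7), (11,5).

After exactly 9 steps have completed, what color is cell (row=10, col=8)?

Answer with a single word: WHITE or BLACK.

Step 1: on WHITE (9,7): turn R to W, flip to black, move to (9,6). |black|=3
Step 2: on WHITE (9,6): turn R to N, flip to black, move to (8,6). |black|=4
Step 3: on WHITE (8,6): turn R to E, flip to black, move to (8,7). |black|=5
Step 4: on WHITE (8,7): turn R to S, flip to black, move to (9,7). |black|=6
Step 5: on BLACK (9,7): turn L to E, flip to white, move to (9,8). |black|=5
Step 6: on WHITE (9,8): turn R to S, flip to black, move to (10,8). |black|=6
Step 7: on WHITE (10,8): turn R to W, flip to black, move to (10,7). |black|=7
Step 8: on WHITE (10,7): turn R to N, flip to black, move to (9,7). |black|=8
Step 9: on WHITE (9,7): turn R to E, flip to black, move to (9,8). |black|=9

Answer: BLACK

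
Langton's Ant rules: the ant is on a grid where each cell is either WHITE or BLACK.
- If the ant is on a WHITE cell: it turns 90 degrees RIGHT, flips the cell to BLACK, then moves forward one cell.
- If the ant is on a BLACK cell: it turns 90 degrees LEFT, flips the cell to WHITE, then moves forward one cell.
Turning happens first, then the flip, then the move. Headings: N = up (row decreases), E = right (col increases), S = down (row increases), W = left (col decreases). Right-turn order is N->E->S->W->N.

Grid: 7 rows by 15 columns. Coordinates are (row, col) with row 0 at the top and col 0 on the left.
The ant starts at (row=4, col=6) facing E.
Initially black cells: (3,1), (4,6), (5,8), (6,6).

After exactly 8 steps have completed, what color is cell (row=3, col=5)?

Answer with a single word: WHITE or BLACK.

Step 1: on BLACK (4,6): turn L to N, flip to white, move to (3,6). |black|=3
Step 2: on WHITE (3,6): turn R to E, flip to black, move to (3,7). |black|=4
Step 3: on WHITE (3,7): turn R to S, flip to black, move to (4,7). |black|=5
Step 4: on WHITE (4,7): turn R to W, flip to black, move to (4,6). |black|=6
Step 5: on WHITE (4,6): turn R to N, flip to black, move to (3,6). |black|=7
Step 6: on BLACK (3,6): turn L to W, flip to white, move to (3,5). |black|=6
Step 7: on WHITE (3,5): turn R to N, flip to black, move to (2,5). |black|=7
Step 8: on WHITE (2,5): turn R to E, flip to black, move to (2,6). |black|=8

Answer: BLACK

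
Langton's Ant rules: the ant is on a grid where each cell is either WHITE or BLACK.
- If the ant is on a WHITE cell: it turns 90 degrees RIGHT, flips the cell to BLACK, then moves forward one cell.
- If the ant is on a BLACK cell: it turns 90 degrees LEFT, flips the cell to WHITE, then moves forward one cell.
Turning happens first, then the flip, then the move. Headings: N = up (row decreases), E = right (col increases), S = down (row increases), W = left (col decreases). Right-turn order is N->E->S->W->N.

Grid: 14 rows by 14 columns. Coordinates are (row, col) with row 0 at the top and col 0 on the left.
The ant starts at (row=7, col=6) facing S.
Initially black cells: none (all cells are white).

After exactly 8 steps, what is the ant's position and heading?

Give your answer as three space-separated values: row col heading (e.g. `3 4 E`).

Step 1: on WHITE (7,6): turn R to W, flip to black, move to (7,5). |black|=1
Step 2: on WHITE (7,5): turn R to N, flip to black, move to (6,5). |black|=2
Step 3: on WHITE (6,5): turn R to E, flip to black, move to (6,6). |black|=3
Step 4: on WHITE (6,6): turn R to S, flip to black, move to (7,6). |black|=4
Step 5: on BLACK (7,6): turn L to E, flip to white, move to (7,7). |black|=3
Step 6: on WHITE (7,7): turn R to S, flip to black, move to (8,7). |black|=4
Step 7: on WHITE (8,7): turn R to W, flip to black, move to (8,6). |black|=5
Step 8: on WHITE (8,6): turn R to N, flip to black, move to (7,6). |black|=6

Answer: 7 6 N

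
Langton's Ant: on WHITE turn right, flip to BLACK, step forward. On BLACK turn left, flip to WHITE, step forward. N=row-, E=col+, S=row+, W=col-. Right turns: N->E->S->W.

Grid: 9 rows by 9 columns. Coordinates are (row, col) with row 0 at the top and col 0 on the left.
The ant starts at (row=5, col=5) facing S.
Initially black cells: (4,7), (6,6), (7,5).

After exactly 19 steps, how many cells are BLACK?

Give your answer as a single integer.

Step 1: on WHITE (5,5): turn R to W, flip to black, move to (5,4). |black|=4
Step 2: on WHITE (5,4): turn R to N, flip to black, move to (4,4). |black|=5
Step 3: on WHITE (4,4): turn R to E, flip to black, move to (4,5). |black|=6
Step 4: on WHITE (4,5): turn R to S, flip to black, move to (5,5). |black|=7
Step 5: on BLACK (5,5): turn L to E, flip to white, move to (5,6). |black|=6
Step 6: on WHITE (5,6): turn R to S, flip to black, move to (6,6). |black|=7
Step 7: on BLACK (6,6): turn L to E, flip to white, move to (6,7). |black|=6
Step 8: on WHITE (6,7): turn R to S, flip to black, move to (7,7). |black|=7
Step 9: on WHITE (7,7): turn R to W, flip to black, move to (7,6). |black|=8
Step 10: on WHITE (7,6): turn R to N, flip to black, move to (6,6). |black|=9
Step 11: on WHITE (6,6): turn R to E, flip to black, move to (6,7). |black|=10
Step 12: on BLACK (6,7): turn L to N, flip to white, move to (5,7). |black|=9
Step 13: on WHITE (5,7): turn R to E, flip to black, move to (5,8). |black|=10
Step 14: on WHITE (5,8): turn R to S, flip to black, move to (6,8). |black|=11
Step 15: on WHITE (6,8): turn R to W, flip to black, move to (6,7). |black|=12
Step 16: on WHITE (6,7): turn R to N, flip to black, move to (5,7). |black|=13
Step 17: on BLACK (5,7): turn L to W, flip to white, move to (5,6). |black|=12
Step 18: on BLACK (5,6): turn L to S, flip to white, move to (6,6). |black|=11
Step 19: on BLACK (6,6): turn L to E, flip to white, move to (6,7). |black|=10

Answer: 10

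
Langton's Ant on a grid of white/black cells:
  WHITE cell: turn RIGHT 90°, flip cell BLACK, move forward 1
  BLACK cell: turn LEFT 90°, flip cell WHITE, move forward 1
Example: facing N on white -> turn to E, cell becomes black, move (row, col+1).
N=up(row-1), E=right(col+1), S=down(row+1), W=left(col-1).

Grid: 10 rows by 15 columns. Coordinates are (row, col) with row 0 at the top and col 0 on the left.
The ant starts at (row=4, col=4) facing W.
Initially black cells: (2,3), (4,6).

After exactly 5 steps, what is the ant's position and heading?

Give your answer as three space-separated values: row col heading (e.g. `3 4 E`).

Answer: 5 4 S

Derivation:
Step 1: on WHITE (4,4): turn R to N, flip to black, move to (3,4). |black|=3
Step 2: on WHITE (3,4): turn R to E, flip to black, move to (3,5). |black|=4
Step 3: on WHITE (3,5): turn R to S, flip to black, move to (4,5). |black|=5
Step 4: on WHITE (4,5): turn R to W, flip to black, move to (4,4). |black|=6
Step 5: on BLACK (4,4): turn L to S, flip to white, move to (5,4). |black|=5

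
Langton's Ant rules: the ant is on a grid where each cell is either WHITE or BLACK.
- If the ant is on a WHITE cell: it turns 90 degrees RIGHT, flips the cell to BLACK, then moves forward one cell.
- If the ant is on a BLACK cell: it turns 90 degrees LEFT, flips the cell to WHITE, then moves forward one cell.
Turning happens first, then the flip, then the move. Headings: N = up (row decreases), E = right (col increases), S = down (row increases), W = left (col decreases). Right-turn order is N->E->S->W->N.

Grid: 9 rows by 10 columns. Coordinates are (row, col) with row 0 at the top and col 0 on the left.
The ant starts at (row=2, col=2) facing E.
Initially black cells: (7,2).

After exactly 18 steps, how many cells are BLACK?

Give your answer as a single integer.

Answer: 7

Derivation:
Step 1: on WHITE (2,2): turn R to S, flip to black, move to (3,2). |black|=2
Step 2: on WHITE (3,2): turn R to W, flip to black, move to (3,1). |black|=3
Step 3: on WHITE (3,1): turn R to N, flip to black, move to (2,1). |black|=4
Step 4: on WHITE (2,1): turn R to E, flip to black, move to (2,2). |black|=5
Step 5: on BLACK (2,2): turn L to N, flip to white, move to (1,2). |black|=4
Step 6: on WHITE (1,2): turn R to E, flip to black, move to (1,3). |black|=5
Step 7: on WHITE (1,3): turn R to S, flip to black, move to (2,3). |black|=6
Step 8: on WHITE (2,3): turn R to W, flip to black, move to (2,2). |black|=7
Step 9: on WHITE (2,2): turn R to N, flip to black, move to (1,2). |black|=8
Step 10: on BLACK (1,2): turn L to W, flip to white, move to (1,1). |black|=7
Step 11: on WHITE (1,1): turn R to N, flip to black, move to (0,1). |black|=8
Step 12: on WHITE (0,1): turn R to E, flip to black, move to (0,2). |black|=9
Step 13: on WHITE (0,2): turn R to S, flip to black, move to (1,2). |black|=10
Step 14: on WHITE (1,2): turn R to W, flip to black, move to (1,1). |black|=11
Step 15: on BLACK (1,1): turn L to S, flip to white, move to (2,1). |black|=10
Step 16: on BLACK (2,1): turn L to E, flip to white, move to (2,2). |black|=9
Step 17: on BLACK (2,2): turn L to N, flip to white, move to (1,2). |black|=8
Step 18: on BLACK (1,2): turn L to W, flip to white, move to (1,1). |black|=7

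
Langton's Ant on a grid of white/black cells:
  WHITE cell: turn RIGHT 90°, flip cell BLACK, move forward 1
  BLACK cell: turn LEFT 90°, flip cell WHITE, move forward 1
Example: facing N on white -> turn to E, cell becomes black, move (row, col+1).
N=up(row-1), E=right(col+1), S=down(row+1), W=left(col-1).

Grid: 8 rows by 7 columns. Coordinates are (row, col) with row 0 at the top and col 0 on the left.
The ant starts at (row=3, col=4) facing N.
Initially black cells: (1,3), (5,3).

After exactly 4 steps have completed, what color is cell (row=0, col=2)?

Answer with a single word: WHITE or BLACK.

Step 1: on WHITE (3,4): turn R to E, flip to black, move to (3,5). |black|=3
Step 2: on WHITE (3,5): turn R to S, flip to black, move to (4,5). |black|=4
Step 3: on WHITE (4,5): turn R to W, flip to black, move to (4,4). |black|=5
Step 4: on WHITE (4,4): turn R to N, flip to black, move to (3,4). |black|=6

Answer: WHITE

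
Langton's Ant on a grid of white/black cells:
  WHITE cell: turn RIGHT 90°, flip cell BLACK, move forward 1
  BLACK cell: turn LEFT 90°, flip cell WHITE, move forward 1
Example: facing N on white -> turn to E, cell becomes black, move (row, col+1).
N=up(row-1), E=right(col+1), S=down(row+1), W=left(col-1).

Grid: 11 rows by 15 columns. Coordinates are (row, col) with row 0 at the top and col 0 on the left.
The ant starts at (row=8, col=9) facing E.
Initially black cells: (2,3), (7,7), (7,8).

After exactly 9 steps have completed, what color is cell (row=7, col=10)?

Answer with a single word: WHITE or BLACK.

Answer: BLACK

Derivation:
Step 1: on WHITE (8,9): turn R to S, flip to black, move to (9,9). |black|=4
Step 2: on WHITE (9,9): turn R to W, flip to black, move to (9,8). |black|=5
Step 3: on WHITE (9,8): turn R to N, flip to black, move to (8,8). |black|=6
Step 4: on WHITE (8,8): turn R to E, flip to black, move to (8,9). |black|=7
Step 5: on BLACK (8,9): turn L to N, flip to white, move to (7,9). |black|=6
Step 6: on WHITE (7,9): turn R to E, flip to black, move to (7,10). |black|=7
Step 7: on WHITE (7,10): turn R to S, flip to black, move to (8,10). |black|=8
Step 8: on WHITE (8,10): turn R to W, flip to black, move to (8,9). |black|=9
Step 9: on WHITE (8,9): turn R to N, flip to black, move to (7,9). |black|=10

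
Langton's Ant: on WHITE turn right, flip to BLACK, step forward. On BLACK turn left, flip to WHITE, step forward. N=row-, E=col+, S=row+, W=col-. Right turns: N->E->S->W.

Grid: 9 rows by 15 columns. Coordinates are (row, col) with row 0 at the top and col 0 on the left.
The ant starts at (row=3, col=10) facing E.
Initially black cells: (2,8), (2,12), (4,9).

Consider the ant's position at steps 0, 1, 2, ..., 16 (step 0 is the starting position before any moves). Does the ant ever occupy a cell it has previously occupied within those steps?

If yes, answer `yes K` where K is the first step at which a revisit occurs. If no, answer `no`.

Step 1: on WHITE (3,10): turn R to S, flip to black, move to (4,10). |black|=4 — new cell
Step 2: on WHITE (4,10): turn R to W, flip to black, move to (4,9). |black|=5 — new cell
Step 3: on BLACK (4,9): turn L to S, flip to white, move to (5,9). |black|=4 — new cell
Step 4: on WHITE (5,9): turn R to W, flip to black, move to (5,8). |black|=5 — new cell
Step 5: on WHITE (5,8): turn R to N, flip to black, move to (4,8). |black|=6 — new cell
Step 6: on WHITE (4,8): turn R to E, flip to black, move to (4,9). |black|=7 — REVISIT

Answer: yes 6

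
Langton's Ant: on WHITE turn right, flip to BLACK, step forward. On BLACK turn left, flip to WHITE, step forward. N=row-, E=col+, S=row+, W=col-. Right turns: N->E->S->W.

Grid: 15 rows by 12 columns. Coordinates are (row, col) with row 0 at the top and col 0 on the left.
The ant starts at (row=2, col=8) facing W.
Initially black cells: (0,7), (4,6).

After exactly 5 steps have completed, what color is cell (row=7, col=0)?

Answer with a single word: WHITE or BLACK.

Step 1: on WHITE (2,8): turn R to N, flip to black, move to (1,8). |black|=3
Step 2: on WHITE (1,8): turn R to E, flip to black, move to (1,9). |black|=4
Step 3: on WHITE (1,9): turn R to S, flip to black, move to (2,9). |black|=5
Step 4: on WHITE (2,9): turn R to W, flip to black, move to (2,8). |black|=6
Step 5: on BLACK (2,8): turn L to S, flip to white, move to (3,8). |black|=5

Answer: WHITE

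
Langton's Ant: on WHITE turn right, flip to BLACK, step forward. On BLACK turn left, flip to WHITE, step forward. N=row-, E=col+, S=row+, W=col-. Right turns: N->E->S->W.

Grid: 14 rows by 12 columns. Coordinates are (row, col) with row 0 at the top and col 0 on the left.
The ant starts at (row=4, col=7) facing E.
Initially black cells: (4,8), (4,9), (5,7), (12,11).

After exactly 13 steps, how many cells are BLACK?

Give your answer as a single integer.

Step 1: on WHITE (4,7): turn R to S, flip to black, move to (5,7). |black|=5
Step 2: on BLACK (5,7): turn L to E, flip to white, move to (5,8). |black|=4
Step 3: on WHITE (5,8): turn R to S, flip to black, move to (6,8). |black|=5
Step 4: on WHITE (6,8): turn R to W, flip to black, move to (6,7). |black|=6
Step 5: on WHITE (6,7): turn R to N, flip to black, move to (5,7). |black|=7
Step 6: on WHITE (5,7): turn R to E, flip to black, move to (5,8). |black|=8
Step 7: on BLACK (5,8): turn L to N, flip to white, move to (4,8). |black|=7
Step 8: on BLACK (4,8): turn L to W, flip to white, move to (4,7). |black|=6
Step 9: on BLACK (4,7): turn L to S, flip to white, move to (5,7). |black|=5
Step 10: on BLACK (5,7): turn L to E, flip to white, move to (5,8). |black|=4
Step 11: on WHITE (5,8): turn R to S, flip to black, move to (6,8). |black|=5
Step 12: on BLACK (6,8): turn L to E, flip to white, move to (6,9). |black|=4
Step 13: on WHITE (6,9): turn R to S, flip to black, move to (7,9). |black|=5

Answer: 5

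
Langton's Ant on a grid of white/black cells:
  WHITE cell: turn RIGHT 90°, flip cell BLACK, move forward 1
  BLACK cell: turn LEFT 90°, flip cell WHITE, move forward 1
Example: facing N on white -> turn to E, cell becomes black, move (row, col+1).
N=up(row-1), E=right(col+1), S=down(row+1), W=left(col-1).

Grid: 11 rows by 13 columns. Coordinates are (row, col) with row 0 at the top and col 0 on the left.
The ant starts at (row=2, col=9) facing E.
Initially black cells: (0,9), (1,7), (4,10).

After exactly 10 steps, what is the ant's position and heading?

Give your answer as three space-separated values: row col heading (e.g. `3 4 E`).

Answer: 1 8 W

Derivation:
Step 1: on WHITE (2,9): turn R to S, flip to black, move to (3,9). |black|=4
Step 2: on WHITE (3,9): turn R to W, flip to black, move to (3,8). |black|=5
Step 3: on WHITE (3,8): turn R to N, flip to black, move to (2,8). |black|=6
Step 4: on WHITE (2,8): turn R to E, flip to black, move to (2,9). |black|=7
Step 5: on BLACK (2,9): turn L to N, flip to white, move to (1,9). |black|=6
Step 6: on WHITE (1,9): turn R to E, flip to black, move to (1,10). |black|=7
Step 7: on WHITE (1,10): turn R to S, flip to black, move to (2,10). |black|=8
Step 8: on WHITE (2,10): turn R to W, flip to black, move to (2,9). |black|=9
Step 9: on WHITE (2,9): turn R to N, flip to black, move to (1,9). |black|=10
Step 10: on BLACK (1,9): turn L to W, flip to white, move to (1,8). |black|=9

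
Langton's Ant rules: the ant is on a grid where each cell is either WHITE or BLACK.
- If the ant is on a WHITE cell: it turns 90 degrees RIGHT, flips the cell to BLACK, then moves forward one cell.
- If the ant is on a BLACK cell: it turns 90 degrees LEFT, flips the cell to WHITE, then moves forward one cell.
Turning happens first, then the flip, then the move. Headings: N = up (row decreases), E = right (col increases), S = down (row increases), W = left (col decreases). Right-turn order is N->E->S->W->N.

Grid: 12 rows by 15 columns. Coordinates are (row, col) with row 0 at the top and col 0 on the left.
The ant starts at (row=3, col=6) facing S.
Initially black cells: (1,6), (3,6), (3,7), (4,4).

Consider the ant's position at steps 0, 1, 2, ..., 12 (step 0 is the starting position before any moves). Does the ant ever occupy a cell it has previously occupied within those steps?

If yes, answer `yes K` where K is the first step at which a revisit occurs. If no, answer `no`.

Answer: yes 5

Derivation:
Step 1: on BLACK (3,6): turn L to E, flip to white, move to (3,7). |black|=3 — new cell
Step 2: on BLACK (3,7): turn L to N, flip to white, move to (2,7). |black|=2 — new cell
Step 3: on WHITE (2,7): turn R to E, flip to black, move to (2,8). |black|=3 — new cell
Step 4: on WHITE (2,8): turn R to S, flip to black, move to (3,8). |black|=4 — new cell
Step 5: on WHITE (3,8): turn R to W, flip to black, move to (3,7). |black|=5 — REVISIT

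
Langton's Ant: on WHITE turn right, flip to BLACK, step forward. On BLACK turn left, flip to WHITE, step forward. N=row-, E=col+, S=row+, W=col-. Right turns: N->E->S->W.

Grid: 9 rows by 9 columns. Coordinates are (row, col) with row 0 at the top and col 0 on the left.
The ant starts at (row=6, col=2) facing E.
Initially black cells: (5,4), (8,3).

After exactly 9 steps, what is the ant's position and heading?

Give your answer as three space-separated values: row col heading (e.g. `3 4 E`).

Step 1: on WHITE (6,2): turn R to S, flip to black, move to (7,2). |black|=3
Step 2: on WHITE (7,2): turn R to W, flip to black, move to (7,1). |black|=4
Step 3: on WHITE (7,1): turn R to N, flip to black, move to (6,1). |black|=5
Step 4: on WHITE (6,1): turn R to E, flip to black, move to (6,2). |black|=6
Step 5: on BLACK (6,2): turn L to N, flip to white, move to (5,2). |black|=5
Step 6: on WHITE (5,2): turn R to E, flip to black, move to (5,3). |black|=6
Step 7: on WHITE (5,3): turn R to S, flip to black, move to (6,3). |black|=7
Step 8: on WHITE (6,3): turn R to W, flip to black, move to (6,2). |black|=8
Step 9: on WHITE (6,2): turn R to N, flip to black, move to (5,2). |black|=9

Answer: 5 2 N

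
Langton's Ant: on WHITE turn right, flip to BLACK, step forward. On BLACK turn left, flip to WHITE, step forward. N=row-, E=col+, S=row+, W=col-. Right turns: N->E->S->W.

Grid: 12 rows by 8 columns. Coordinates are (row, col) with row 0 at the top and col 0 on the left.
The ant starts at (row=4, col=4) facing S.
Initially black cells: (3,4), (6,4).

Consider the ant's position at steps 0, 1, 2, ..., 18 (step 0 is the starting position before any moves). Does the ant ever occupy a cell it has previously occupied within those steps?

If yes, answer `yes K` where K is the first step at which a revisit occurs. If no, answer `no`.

Step 1: on WHITE (4,4): turn R to W, flip to black, move to (4,3). |black|=3 — new cell
Step 2: on WHITE (4,3): turn R to N, flip to black, move to (3,3). |black|=4 — new cell
Step 3: on WHITE (3,3): turn R to E, flip to black, move to (3,4). |black|=5 — new cell
Step 4: on BLACK (3,4): turn L to N, flip to white, move to (2,4). |black|=4 — new cell
Step 5: on WHITE (2,4): turn R to E, flip to black, move to (2,5). |black|=5 — new cell
Step 6: on WHITE (2,5): turn R to S, flip to black, move to (3,5). |black|=6 — new cell
Step 7: on WHITE (3,5): turn R to W, flip to black, move to (3,4). |black|=7 — REVISIT

Answer: yes 7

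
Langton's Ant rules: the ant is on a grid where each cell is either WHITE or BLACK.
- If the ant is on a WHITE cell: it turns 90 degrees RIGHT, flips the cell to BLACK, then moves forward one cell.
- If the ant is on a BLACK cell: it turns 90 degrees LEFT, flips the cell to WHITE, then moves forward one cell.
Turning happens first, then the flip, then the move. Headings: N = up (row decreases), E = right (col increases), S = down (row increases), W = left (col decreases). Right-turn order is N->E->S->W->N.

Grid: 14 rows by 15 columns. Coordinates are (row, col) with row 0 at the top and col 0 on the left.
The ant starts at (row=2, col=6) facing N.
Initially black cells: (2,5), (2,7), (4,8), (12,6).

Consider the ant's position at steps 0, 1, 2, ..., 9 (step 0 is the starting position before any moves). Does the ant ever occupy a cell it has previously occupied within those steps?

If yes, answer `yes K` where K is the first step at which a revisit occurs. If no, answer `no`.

Answer: yes 5

Derivation:
Step 1: on WHITE (2,6): turn R to E, flip to black, move to (2,7). |black|=5 — new cell
Step 2: on BLACK (2,7): turn L to N, flip to white, move to (1,7). |black|=4 — new cell
Step 3: on WHITE (1,7): turn R to E, flip to black, move to (1,8). |black|=5 — new cell
Step 4: on WHITE (1,8): turn R to S, flip to black, move to (2,8). |black|=6 — new cell
Step 5: on WHITE (2,8): turn R to W, flip to black, move to (2,7). |black|=7 — REVISIT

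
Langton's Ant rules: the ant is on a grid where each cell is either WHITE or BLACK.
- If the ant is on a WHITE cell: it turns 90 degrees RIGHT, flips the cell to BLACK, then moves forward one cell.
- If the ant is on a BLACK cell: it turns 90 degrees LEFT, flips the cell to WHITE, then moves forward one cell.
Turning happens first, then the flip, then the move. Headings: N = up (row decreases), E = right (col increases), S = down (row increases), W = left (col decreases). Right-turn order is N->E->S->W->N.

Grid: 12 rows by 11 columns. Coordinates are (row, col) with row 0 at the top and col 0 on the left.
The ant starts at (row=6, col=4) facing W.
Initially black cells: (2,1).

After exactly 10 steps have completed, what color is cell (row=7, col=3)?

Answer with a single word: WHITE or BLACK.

Answer: BLACK

Derivation:
Step 1: on WHITE (6,4): turn R to N, flip to black, move to (5,4). |black|=2
Step 2: on WHITE (5,4): turn R to E, flip to black, move to (5,5). |black|=3
Step 3: on WHITE (5,5): turn R to S, flip to black, move to (6,5). |black|=4
Step 4: on WHITE (6,5): turn R to W, flip to black, move to (6,4). |black|=5
Step 5: on BLACK (6,4): turn L to S, flip to white, move to (7,4). |black|=4
Step 6: on WHITE (7,4): turn R to W, flip to black, move to (7,3). |black|=5
Step 7: on WHITE (7,3): turn R to N, flip to black, move to (6,3). |black|=6
Step 8: on WHITE (6,3): turn R to E, flip to black, move to (6,4). |black|=7
Step 9: on WHITE (6,4): turn R to S, flip to black, move to (7,4). |black|=8
Step 10: on BLACK (7,4): turn L to E, flip to white, move to (7,5). |black|=7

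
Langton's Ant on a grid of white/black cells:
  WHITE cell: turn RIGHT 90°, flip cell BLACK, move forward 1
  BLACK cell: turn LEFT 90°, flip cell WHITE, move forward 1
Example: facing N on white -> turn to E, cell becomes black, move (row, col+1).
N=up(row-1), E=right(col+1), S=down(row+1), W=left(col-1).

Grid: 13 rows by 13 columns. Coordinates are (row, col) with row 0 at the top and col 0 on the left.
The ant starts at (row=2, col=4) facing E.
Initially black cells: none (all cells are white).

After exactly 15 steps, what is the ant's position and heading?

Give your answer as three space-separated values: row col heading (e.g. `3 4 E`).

Answer: 2 3 S

Derivation:
Step 1: on WHITE (2,4): turn R to S, flip to black, move to (3,4). |black|=1
Step 2: on WHITE (3,4): turn R to W, flip to black, move to (3,3). |black|=2
Step 3: on WHITE (3,3): turn R to N, flip to black, move to (2,3). |black|=3
Step 4: on WHITE (2,3): turn R to E, flip to black, move to (2,4). |black|=4
Step 5: on BLACK (2,4): turn L to N, flip to white, move to (1,4). |black|=3
Step 6: on WHITE (1,4): turn R to E, flip to black, move to (1,5). |black|=4
Step 7: on WHITE (1,5): turn R to S, flip to black, move to (2,5). |black|=5
Step 8: on WHITE (2,5): turn R to W, flip to black, move to (2,4). |black|=6
Step 9: on WHITE (2,4): turn R to N, flip to black, move to (1,4). |black|=7
Step 10: on BLACK (1,4): turn L to W, flip to white, move to (1,3). |black|=6
Step 11: on WHITE (1,3): turn R to N, flip to black, move to (0,3). |black|=7
Step 12: on WHITE (0,3): turn R to E, flip to black, move to (0,4). |black|=8
Step 13: on WHITE (0,4): turn R to S, flip to black, move to (1,4). |black|=9
Step 14: on WHITE (1,4): turn R to W, flip to black, move to (1,3). |black|=10
Step 15: on BLACK (1,3): turn L to S, flip to white, move to (2,3). |black|=9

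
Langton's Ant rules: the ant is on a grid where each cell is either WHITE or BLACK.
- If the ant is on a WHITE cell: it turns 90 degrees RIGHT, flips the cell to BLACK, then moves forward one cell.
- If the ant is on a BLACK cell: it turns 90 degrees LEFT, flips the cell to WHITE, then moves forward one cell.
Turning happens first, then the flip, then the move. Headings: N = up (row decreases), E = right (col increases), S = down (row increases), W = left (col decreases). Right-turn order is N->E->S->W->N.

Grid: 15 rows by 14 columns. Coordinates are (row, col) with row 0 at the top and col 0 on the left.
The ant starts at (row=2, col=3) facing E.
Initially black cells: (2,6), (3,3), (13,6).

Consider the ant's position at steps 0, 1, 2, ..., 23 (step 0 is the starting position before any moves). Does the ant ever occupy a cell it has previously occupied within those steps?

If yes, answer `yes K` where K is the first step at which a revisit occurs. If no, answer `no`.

Answer: yes 5

Derivation:
Step 1: on WHITE (2,3): turn R to S, flip to black, move to (3,3). |black|=4 — new cell
Step 2: on BLACK (3,3): turn L to E, flip to white, move to (3,4). |black|=3 — new cell
Step 3: on WHITE (3,4): turn R to S, flip to black, move to (4,4). |black|=4 — new cell
Step 4: on WHITE (4,4): turn R to W, flip to black, move to (4,3). |black|=5 — new cell
Step 5: on WHITE (4,3): turn R to N, flip to black, move to (3,3). |black|=6 — REVISIT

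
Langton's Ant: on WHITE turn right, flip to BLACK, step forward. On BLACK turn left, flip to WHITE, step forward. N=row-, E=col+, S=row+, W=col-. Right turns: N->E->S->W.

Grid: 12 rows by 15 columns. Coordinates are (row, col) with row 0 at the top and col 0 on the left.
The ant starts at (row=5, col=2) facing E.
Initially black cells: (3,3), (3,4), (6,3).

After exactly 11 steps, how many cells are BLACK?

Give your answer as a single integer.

Answer: 10

Derivation:
Step 1: on WHITE (5,2): turn R to S, flip to black, move to (6,2). |black|=4
Step 2: on WHITE (6,2): turn R to W, flip to black, move to (6,1). |black|=5
Step 3: on WHITE (6,1): turn R to N, flip to black, move to (5,1). |black|=6
Step 4: on WHITE (5,1): turn R to E, flip to black, move to (5,2). |black|=7
Step 5: on BLACK (5,2): turn L to N, flip to white, move to (4,2). |black|=6
Step 6: on WHITE (4,2): turn R to E, flip to black, move to (4,3). |black|=7
Step 7: on WHITE (4,3): turn R to S, flip to black, move to (5,3). |black|=8
Step 8: on WHITE (5,3): turn R to W, flip to black, move to (5,2). |black|=9
Step 9: on WHITE (5,2): turn R to N, flip to black, move to (4,2). |black|=10
Step 10: on BLACK (4,2): turn L to W, flip to white, move to (4,1). |black|=9
Step 11: on WHITE (4,1): turn R to N, flip to black, move to (3,1). |black|=10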